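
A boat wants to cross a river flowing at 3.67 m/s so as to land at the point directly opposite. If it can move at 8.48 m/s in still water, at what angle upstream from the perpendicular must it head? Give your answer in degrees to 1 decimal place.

25.6°

To cancel the current, the upstream component of the boat's velocity must equal the flow: 8.48 sin θ = 3.67.
sin θ = 3.67 / 8.48 = 0.4328.
θ = arcsin(0.4328) = 25.644°.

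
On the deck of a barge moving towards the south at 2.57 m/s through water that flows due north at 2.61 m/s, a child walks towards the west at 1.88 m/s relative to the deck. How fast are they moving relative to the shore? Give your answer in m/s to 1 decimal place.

In east/north components (m/s): child relative to barge = (-1.880, 0.000); barge relative to water = (0.000, -2.570); water relative to ground = (0.000, 2.610).
Sum = (-1.880, 0.040) m/s.
Speed = |(-1.880, 0.040)| = 1.880 m/s.

1.9 m/s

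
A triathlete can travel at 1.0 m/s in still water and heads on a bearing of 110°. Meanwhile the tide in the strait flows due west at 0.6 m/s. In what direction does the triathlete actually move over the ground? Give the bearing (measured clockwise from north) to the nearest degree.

135°

Taking east as x and north as y: velocity relative to the water = (0.940, -0.342) m/s; the water relative to ground = (-0.600, 0.000) m/s.
Velocity relative to ground = (0.940, -0.342) + (-0.600, 0.000) = (0.340, -0.342) m/s.
Bearing = atan2(0.34, -0.34) = 135.20° clockwise from north.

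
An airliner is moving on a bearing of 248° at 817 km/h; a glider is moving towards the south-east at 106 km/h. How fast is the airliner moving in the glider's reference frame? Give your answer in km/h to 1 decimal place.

Taking east as x and north as y: airliner velocity = (-757.509, -306.054) km/h; glider velocity = (74.953, -74.953) km/h.
Velocity of airliner relative to glider = (-757.509, -306.054) − (74.953, -74.953) = (-832.463, -231.100) km/h.
Magnitude = |(-832.463, -231.100)| = 863.945 km/h.

863.9 km/h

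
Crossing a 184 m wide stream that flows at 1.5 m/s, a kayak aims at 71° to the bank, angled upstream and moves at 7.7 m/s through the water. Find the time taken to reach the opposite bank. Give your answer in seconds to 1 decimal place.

25.3 s

The component of the kayak's velocity perpendicular to the bank is 7.7 × sin 71° = 7.280 m/s.
The flow acts along the bank and has no component across it.
Time = 184 / 7.280 = 25.273 s.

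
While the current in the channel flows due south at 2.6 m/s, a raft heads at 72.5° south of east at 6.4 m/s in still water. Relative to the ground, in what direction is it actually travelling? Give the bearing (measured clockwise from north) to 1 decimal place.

167.5°

Taking east as x and north as y: velocity relative to the water = (1.925, -6.104) m/s; the water relative to ground = (0.000, -2.600) m/s.
Velocity relative to ground = (1.925, -6.104) + (0.000, -2.600) = (1.925, -8.704) m/s.
Bearing = atan2(1.92, -8.70) = 167.53° clockwise from north.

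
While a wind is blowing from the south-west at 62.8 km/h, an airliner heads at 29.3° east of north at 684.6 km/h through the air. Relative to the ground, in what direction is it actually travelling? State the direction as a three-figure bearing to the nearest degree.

Taking east as x and north as y: velocity relative to the air = (335.031, 597.019) km/h; the air relative to ground = (44.406, 44.406) km/h.
Velocity relative to ground = (335.031, 597.019) + (44.406, 44.406) = (379.438, 641.425) km/h.
Bearing = atan2(379.44, 641.42) = 30.61° clockwise from north.

031°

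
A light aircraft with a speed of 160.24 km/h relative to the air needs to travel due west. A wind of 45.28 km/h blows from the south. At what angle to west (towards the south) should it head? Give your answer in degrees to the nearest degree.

The wind pushes perpendicular to the desired track; the heading must have a component into the wind equal to 45.28 km/h: 160.24 sin θ = 45.28.
sin θ = 0.2826, so θ = 16.414°.

16°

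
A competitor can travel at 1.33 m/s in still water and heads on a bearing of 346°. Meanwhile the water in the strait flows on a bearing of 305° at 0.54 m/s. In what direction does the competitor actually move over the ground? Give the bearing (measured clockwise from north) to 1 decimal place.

Taking east as x and north as y: velocity relative to the water = (-0.322, 1.290) m/s; the water relative to ground = (-0.442, 0.310) m/s.
Velocity relative to ground = (-0.322, 1.290) + (-0.442, 0.310) = (-0.764, 1.600) m/s.
Bearing = atan2(-0.76, 1.60) = 334.48° clockwise from north.

334.5°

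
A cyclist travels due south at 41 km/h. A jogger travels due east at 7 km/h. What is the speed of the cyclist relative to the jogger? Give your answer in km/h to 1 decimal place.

41.6 km/h

Taking east as x and north as y: cyclist velocity = (0.000, -41.000) km/h; jogger velocity = (7.000, 0.000) km/h.
Velocity of cyclist relative to jogger = (0.000, -41.000) − (7.000, 0.000) = (-7.000, -41.000) km/h.
Magnitude = |(-7.000, -41.000)| = 41.593 km/h.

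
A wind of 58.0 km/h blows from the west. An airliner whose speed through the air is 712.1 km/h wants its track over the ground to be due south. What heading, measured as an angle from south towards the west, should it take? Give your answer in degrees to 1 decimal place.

4.7°

The wind pushes perpendicular to the desired track; the heading must have a component into the wind equal to 58.0 km/h: 712.1 sin θ = 58.0.
sin θ = 0.0814, so θ = 4.672°.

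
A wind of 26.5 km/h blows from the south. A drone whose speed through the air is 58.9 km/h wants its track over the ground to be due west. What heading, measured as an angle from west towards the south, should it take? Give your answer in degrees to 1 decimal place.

26.7°

The wind pushes perpendicular to the desired track; the heading must have a component into the wind equal to 26.5 km/h: 58.9 sin θ = 26.5.
sin θ = 0.4499, so θ = 26.738°.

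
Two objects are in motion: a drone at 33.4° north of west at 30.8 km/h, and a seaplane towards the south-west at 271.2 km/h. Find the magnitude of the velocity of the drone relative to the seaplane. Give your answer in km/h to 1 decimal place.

266.7 km/h

Taking east as x and north as y: drone velocity = (-25.713, 16.955) km/h; seaplane velocity = (-191.767, -191.767) km/h.
Velocity of drone relative to seaplane = (-25.713, 16.955) − (-191.767, -191.767) = (166.054, 208.722) km/h.
Magnitude = |(166.054, 208.722)| = 266.719 km/h.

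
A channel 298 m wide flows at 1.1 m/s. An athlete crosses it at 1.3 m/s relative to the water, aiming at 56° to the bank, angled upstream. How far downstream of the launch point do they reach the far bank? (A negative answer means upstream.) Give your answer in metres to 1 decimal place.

103.1 m

Perpendicular speed = 1.078 m/s; crossing time = 298 / 1.078 = 276.502 s.
Net downstream speed = 0.373 m/s.
Drift = 0.373 × 276.502 = 103.149 m (downstream).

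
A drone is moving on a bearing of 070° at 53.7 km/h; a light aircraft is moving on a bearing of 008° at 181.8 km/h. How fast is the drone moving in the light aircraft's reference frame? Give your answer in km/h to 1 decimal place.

163.6 km/h

Taking east as x and north as y: drone velocity = (50.461, 18.366) km/h; light aircraft velocity = (25.302, 180.031) km/h.
Velocity of drone relative to light aircraft = (50.461, 18.366) − (25.302, 180.031) = (25.160, -161.664) km/h.
Magnitude = |(25.160, -161.664)| = 163.610 km/h.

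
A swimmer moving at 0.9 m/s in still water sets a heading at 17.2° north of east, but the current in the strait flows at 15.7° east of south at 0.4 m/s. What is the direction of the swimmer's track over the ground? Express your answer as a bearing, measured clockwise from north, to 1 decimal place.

Taking east as x and north as y: velocity relative to the water = (0.860, 0.266) m/s; the water relative to ground = (0.108, -0.385) m/s.
Velocity relative to ground = (0.860, 0.266) + (0.108, -0.385) = (0.968, -0.119) m/s.
Bearing = atan2(0.97, -0.12) = 97.00° clockwise from north.

097.0°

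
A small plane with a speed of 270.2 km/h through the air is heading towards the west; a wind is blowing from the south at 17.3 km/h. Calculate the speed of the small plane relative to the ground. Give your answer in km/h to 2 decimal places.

270.75 km/h

Taking east as x and north as y: velocity relative to the air = (-270.200, 0.000) km/h; the air relative to ground = (0.000, 17.300) km/h.
Velocity relative to ground = (-270.200, 0.000) + (0.000, 17.300) = (-270.200, 17.300) km/h.
Speed = |(-270.200, 17.300)| = 270.753 km/h.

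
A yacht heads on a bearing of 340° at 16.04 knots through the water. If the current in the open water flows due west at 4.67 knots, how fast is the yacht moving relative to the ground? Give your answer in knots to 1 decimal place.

Taking east as x and north as y: velocity relative to the water = (-5.486, 15.073) knots; the water relative to ground = (-4.670, 0.000) knots.
Velocity relative to ground = (-5.486, 15.073) + (-4.670, 0.000) = (-10.156, 15.073) knots.
Speed = |(-10.156, 15.073)| = 18.175 knots.

18.2 knots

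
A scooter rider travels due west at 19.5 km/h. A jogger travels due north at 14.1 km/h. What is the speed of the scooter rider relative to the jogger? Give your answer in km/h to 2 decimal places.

Taking east as x and north as y: scooter rider velocity = (-19.500, 0.000) km/h; jogger velocity = (0.000, 14.100) km/h.
Velocity of scooter rider relative to jogger = (-19.500, 0.000) − (0.000, 14.100) = (-19.500, -14.100) km/h.
Magnitude = |(-19.500, -14.100)| = 24.064 km/h.

24.06 km/h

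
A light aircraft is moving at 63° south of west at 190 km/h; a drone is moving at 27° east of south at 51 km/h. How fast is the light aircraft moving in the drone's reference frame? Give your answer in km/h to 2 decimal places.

Taking east as x and north as y: light aircraft velocity = (-86.258, -169.291) km/h; drone velocity = (23.154, -45.441) km/h.
Velocity of light aircraft relative to drone = (-86.258, -169.291) − (23.154, -45.441) = (-109.412, -123.850) km/h.
Magnitude = |(-109.412, -123.850)| = 165.257 km/h.

165.26 km/h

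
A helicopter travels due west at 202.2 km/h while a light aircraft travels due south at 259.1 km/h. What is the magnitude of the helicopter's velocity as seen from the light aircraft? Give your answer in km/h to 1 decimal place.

Taking east as x and north as y: helicopter velocity = (-202.200, 0.000) km/h; light aircraft velocity = (0.000, -259.100) km/h.
Velocity of helicopter relative to light aircraft = (-202.200, 0.000) − (0.000, -259.100) = (-202.200, 259.100) km/h.
Magnitude = |(-202.200, 259.100)| = 328.660 km/h.

328.7 km/h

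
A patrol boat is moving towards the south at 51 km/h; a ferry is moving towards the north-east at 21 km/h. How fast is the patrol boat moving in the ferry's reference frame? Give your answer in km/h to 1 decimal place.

67.5 km/h

Taking east as x and north as y: patrol boat velocity = (0.000, -51.000) km/h; ferry velocity = (14.849, 14.849) km/h.
Velocity of patrol boat relative to ferry = (0.000, -51.000) − (14.849, 14.849) = (-14.849, -65.849) km/h.
Magnitude = |(-14.849, -65.849)| = 67.503 km/h.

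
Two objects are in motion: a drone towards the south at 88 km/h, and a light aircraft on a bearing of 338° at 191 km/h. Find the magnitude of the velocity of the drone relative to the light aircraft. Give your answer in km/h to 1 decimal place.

274.6 km/h

Taking east as x and north as y: drone velocity = (0.000, -88.000) km/h; light aircraft velocity = (-71.550, 177.092) km/h.
Velocity of drone relative to light aircraft = (0.000, -88.000) − (-71.550, 177.092) = (71.550, -265.092) km/h.
Magnitude = |(71.550, -265.092)| = 274.578 km/h.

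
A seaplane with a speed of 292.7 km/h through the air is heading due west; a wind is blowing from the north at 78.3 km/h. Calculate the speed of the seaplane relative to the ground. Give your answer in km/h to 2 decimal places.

Taking east as x and north as y: velocity relative to the air = (-292.700, 0.000) km/h; the air relative to ground = (0.000, -78.300) km/h.
Velocity relative to ground = (-292.700, 0.000) + (0.000, -78.300) = (-292.700, -78.300) km/h.
Speed = |(-292.700, -78.300)| = 302.992 km/h.

302.99 km/h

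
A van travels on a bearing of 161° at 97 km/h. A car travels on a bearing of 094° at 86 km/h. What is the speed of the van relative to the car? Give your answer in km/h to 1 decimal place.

Taking east as x and north as y: van velocity = (31.580, -91.715) km/h; car velocity = (85.791, -5.999) km/h.
Velocity of van relative to car = (31.580, -91.715) − (85.791, -5.999) = (-54.210, -85.716) km/h.
Magnitude = |(-54.210, -85.716)| = 101.420 km/h.

101.4 km/h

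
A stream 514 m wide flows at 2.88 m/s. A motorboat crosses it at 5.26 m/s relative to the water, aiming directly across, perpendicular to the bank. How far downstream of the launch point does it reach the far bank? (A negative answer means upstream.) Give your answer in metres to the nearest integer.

Perpendicular speed = 5.260 m/s; crossing time = 514 / 5.260 = 97.719 s.
Net downstream speed = 2.880 m/s.
Drift = 2.880 × 97.719 = 281.430 m (downstream).

281 m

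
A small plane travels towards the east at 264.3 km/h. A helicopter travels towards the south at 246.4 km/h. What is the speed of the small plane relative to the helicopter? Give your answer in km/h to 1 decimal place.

Taking east as x and north as y: small plane velocity = (264.300, 0.000) km/h; helicopter velocity = (0.000, -246.400) km/h.
Velocity of small plane relative to helicopter = (264.300, 0.000) − (0.000, -246.400) = (264.300, 246.400) km/h.
Magnitude = |(264.300, 246.400)| = 361.341 km/h.

361.3 km/h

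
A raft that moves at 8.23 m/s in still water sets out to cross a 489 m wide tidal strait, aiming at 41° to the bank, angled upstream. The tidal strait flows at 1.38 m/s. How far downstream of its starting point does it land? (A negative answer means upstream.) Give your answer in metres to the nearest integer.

-438 m

Perpendicular speed = 5.399 m/s; crossing time = 489 / 5.399 = 90.566 s.
Net downstream speed = -4.831 m/s.
Drift = -4.831 × 90.566 = -437.549 m (upstream).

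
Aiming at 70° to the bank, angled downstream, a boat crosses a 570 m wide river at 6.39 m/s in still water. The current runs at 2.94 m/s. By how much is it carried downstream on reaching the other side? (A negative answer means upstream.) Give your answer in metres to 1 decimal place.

Perpendicular speed = 6.005 m/s; crossing time = 570 / 6.005 = 94.927 s.
Net downstream speed = 5.126 m/s.
Drift = 5.126 × 94.927 = 486.547 m (downstream).

486.5 m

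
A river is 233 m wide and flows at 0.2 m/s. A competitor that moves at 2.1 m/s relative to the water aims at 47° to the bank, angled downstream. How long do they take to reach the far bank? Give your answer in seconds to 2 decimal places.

The component of the competitor's velocity perpendicular to the bank is 2.1 × sin 47° = 1.536 m/s.
The current is parallel to the bank, so it does not affect the crossing time.
Time = 233 / 1.536 = 151.708 s.

151.71 s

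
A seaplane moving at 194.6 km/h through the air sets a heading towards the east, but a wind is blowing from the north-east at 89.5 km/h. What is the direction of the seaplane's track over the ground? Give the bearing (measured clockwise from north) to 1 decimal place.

115.7°

Taking east as x and north as y: velocity relative to the air = (194.600, 0.000) km/h; the air relative to ground = (-63.286, -63.286) km/h.
Velocity relative to ground = (194.600, 0.000) + (-63.286, -63.286) = (131.314, -63.286) km/h.
Bearing = atan2(131.31, -63.29) = 115.73° clockwise from north.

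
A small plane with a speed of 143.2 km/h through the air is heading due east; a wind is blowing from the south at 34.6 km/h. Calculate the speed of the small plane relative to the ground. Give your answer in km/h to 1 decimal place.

Taking east as x and north as y: velocity relative to the air = (143.200, 0.000) km/h; the air relative to ground = (0.000, 34.600) km/h.
Velocity relative to ground = (143.200, 0.000) + (0.000, 34.600) = (143.200, 34.600) km/h.
Speed = |(143.200, 34.600)| = 147.321 km/h.

147.3 km/h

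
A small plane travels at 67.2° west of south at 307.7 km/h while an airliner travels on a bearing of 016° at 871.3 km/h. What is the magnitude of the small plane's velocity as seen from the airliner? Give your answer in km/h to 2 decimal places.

1090.79 km/h

Taking east as x and north as y: small plane velocity = (-283.657, -119.239) km/h; airliner velocity = (240.163, 837.547) km/h.
Velocity of small plane relative to airliner = (-283.657, -119.239) − (240.163, 837.547) = (-523.820, -956.786) km/h.
Magnitude = |(-523.820, -956.786)| = 1090.792 km/h.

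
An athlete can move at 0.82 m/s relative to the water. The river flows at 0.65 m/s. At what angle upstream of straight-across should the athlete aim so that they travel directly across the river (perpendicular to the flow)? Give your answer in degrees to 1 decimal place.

52.4°

To cancel the current, the upstream component of the athlete's velocity must equal the flow: 0.82 sin θ = 0.65.
sin θ = 0.65 / 0.82 = 0.7927.
θ = arcsin(0.7927) = 52.437°.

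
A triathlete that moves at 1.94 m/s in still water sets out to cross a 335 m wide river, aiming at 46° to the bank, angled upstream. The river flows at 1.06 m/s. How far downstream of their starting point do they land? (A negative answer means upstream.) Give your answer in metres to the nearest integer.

Perpendicular speed = 1.396 m/s; crossing time = 335 / 1.396 = 240.054 s.
Net downstream speed = -0.288 m/s.
Drift = -0.288 × 240.054 = -69.048 m (upstream).

-69 m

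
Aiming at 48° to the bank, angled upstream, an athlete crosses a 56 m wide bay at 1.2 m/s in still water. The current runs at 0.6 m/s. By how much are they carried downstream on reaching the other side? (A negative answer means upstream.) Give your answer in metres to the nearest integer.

Perpendicular speed = 0.892 m/s; crossing time = 56 / 0.892 = 62.796 s.
Net downstream speed = -0.203 m/s.
Drift = -0.203 × 62.796 = -12.745 m (upstream).

-13 m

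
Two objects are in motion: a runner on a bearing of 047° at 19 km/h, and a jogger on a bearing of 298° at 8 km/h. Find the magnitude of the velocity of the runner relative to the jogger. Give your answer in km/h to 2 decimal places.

22.89 km/h

Taking east as x and north as y: runner velocity = (13.896, 12.958) km/h; jogger velocity = (-7.064, 3.756) km/h.
Velocity of runner relative to jogger = (13.896, 12.958) − (-7.064, 3.756) = (20.959, 9.202) km/h.
Magnitude = |(20.959, 9.202)| = 22.890 km/h.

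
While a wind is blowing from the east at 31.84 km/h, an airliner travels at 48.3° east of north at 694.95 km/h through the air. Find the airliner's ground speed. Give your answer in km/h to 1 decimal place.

Taking east as x and north as y: velocity relative to the air = (518.876, 462.302) km/h; the air relative to ground = (-31.840, 0.000) km/h.
Velocity relative to ground = (518.876, 462.302) + (-31.840, 0.000) = (487.036, 462.302) km/h.
Speed = |(487.036, 462.302)| = 671.511 km/h.

671.5 km/h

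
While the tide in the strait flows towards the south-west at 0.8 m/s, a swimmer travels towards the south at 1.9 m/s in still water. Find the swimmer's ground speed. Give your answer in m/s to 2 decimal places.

Taking east as x and north as y: velocity relative to the water = (0.000, -1.900) m/s; the water relative to ground = (-0.566, -0.566) m/s.
Velocity relative to ground = (0.000, -1.900) + (-0.566, -0.566) = (-0.566, -2.466) m/s.
Speed = |(-0.566, -2.466)| = 2.530 m/s.

2.53 m/s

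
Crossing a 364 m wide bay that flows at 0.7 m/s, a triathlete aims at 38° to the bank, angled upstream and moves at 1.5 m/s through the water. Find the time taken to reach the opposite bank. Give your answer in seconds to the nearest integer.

394 s

The component of the triathlete's velocity perpendicular to the bank is 1.5 × sin 38° = 0.923 m/s.
Only the cross-stream component determines the crossing time; the current contributes nothing perpendicular to the bank.
Time = 364 / 0.923 = 394.156 s.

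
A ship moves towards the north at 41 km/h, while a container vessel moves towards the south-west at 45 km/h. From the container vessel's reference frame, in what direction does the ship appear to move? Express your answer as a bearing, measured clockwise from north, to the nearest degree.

024°

Taking east as x and north as y: ship velocity = (0.000, 41.000) km/h; container vessel velocity = (-31.820, -31.820) km/h.
Velocity of ship relative to container vessel = (0.000, 41.000) − (-31.820, -31.820) = (31.820, 72.820) km/h.
Bearing = atan2(31.82, 72.82) = 23.60° clockwise from north.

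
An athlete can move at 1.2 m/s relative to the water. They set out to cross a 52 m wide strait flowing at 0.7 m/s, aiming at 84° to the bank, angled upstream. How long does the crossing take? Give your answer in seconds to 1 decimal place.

The component of the athlete's velocity perpendicular to the bank is 1.2 × sin 84° = 1.193 m/s.
The flow acts along the bank and has no component across it.
Time = 52 / 1.193 = 43.572 s.

43.6 s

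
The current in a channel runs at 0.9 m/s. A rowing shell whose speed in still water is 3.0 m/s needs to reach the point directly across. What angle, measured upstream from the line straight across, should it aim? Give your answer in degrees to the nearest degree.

17°

To cancel the current, the upstream component of the rowing shell's velocity must equal the flow: 3.0 sin θ = 0.9.
sin θ = 0.9 / 3.0 = 0.3000.
θ = arcsin(0.3000) = 17.458°.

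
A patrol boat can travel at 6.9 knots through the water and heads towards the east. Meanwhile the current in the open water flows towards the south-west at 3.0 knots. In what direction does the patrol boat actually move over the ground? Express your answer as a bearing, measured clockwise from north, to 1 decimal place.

Taking east as x and north as y: velocity relative to the water = (6.900, 0.000) knots; the water relative to ground = (-2.121, -2.121) knots.
Velocity relative to ground = (6.900, 0.000) + (-2.121, -2.121) = (4.779, -2.121) knots.
Bearing = atan2(4.78, -2.12) = 113.94° clockwise from north.

113.9°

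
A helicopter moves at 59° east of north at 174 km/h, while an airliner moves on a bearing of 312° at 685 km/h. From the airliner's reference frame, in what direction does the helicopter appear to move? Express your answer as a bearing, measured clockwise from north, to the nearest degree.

119°

Taking east as x and north as y: helicopter velocity = (149.147, 89.617) km/h; airliner velocity = (-509.054, 458.354) km/h.
Velocity of helicopter relative to airliner = (149.147, 89.617) − (-509.054, 458.354) = (658.201, -368.738) km/h.
Bearing = atan2(658.20, -368.74) = 119.26° clockwise from north.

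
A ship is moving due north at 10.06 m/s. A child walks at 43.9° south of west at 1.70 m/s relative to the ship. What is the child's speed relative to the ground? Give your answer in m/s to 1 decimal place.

9.0 m/s

Taking east as x and north as y: ship velocity = (0.000, 10.060) m/s; child velocity relative to ship = (-1.225, -1.179) m/s.
Velocity relative to ground = (0.000, 10.060) + (-1.225, -1.179) = (-1.225, 8.881) m/s.
Speed = |(-1.225, 8.881)| = 8.965 m/s.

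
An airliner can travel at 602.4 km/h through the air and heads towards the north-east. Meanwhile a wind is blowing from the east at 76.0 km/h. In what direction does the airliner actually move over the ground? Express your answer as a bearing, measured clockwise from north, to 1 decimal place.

Taking east as x and north as y: velocity relative to the air = (425.961, 425.961) km/h; the air relative to ground = (-76.000, 0.000) km/h.
Velocity relative to ground = (425.961, 425.961) + (-76.000, 0.000) = (349.961, 425.961) km/h.
Bearing = atan2(349.96, 425.96) = 39.41° clockwise from north.

039.4°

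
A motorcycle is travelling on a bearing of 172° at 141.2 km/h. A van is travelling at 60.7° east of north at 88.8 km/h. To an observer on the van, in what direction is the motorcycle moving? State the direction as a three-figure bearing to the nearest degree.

197°

Taking east as x and north as y: motorcycle velocity = (19.651, -139.826) km/h; van velocity = (77.440, 43.457) km/h.
Velocity of motorcycle relative to van = (19.651, -139.826) − (77.440, 43.457) = (-57.789, -183.283) km/h.
Bearing = atan2(-57.79, -183.28) = 197.50° clockwise from north.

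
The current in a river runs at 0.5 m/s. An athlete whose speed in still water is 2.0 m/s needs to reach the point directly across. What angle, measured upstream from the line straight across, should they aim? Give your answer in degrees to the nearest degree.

To cancel the current, the upstream component of the athlete's velocity must equal the flow: 2.0 sin θ = 0.5.
sin θ = 0.5 / 2.0 = 0.2500.
θ = arcsin(0.2500) = 14.478°.

14°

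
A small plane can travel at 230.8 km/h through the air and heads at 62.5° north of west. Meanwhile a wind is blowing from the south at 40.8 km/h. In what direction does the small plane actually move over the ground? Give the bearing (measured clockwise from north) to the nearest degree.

337°

Taking east as x and north as y: velocity relative to the air = (-106.572, 204.722) km/h; the air relative to ground = (0.000, 40.800) km/h.
Velocity relative to ground = (-106.572, 204.722) + (0.000, 40.800) = (-106.572, 245.522) km/h.
Bearing = atan2(-106.57, 245.52) = 336.54° clockwise from north.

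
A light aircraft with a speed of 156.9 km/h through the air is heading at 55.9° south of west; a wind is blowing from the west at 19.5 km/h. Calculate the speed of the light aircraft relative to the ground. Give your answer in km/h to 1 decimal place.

146.9 km/h

Taking east as x and north as y: velocity relative to the air = (-87.964, -129.923) km/h; the air relative to ground = (19.500, 0.000) km/h.
Velocity relative to ground = (-87.964, -129.923) + (19.500, 0.000) = (-68.464, -129.923) km/h.
Speed = |(-68.464, -129.923)| = 146.858 km/h.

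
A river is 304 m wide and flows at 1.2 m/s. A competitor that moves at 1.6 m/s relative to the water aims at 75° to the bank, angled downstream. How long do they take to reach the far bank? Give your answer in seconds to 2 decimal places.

196.70 s

The component of the competitor's velocity perpendicular to the bank is 1.6 × sin 75° = 1.545 m/s.
Only the cross-stream component determines the crossing time; the current contributes nothing perpendicular to the bank.
Time = 304 / 1.545 = 196.702 s.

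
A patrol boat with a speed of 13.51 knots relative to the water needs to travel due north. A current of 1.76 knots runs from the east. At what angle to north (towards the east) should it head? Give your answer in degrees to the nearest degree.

The current pushes perpendicular to the desired track; the heading must have a component into the current equal to 1.76 knots: 13.51 sin θ = 1.76.
sin θ = 0.1303, so θ = 7.485°.

7°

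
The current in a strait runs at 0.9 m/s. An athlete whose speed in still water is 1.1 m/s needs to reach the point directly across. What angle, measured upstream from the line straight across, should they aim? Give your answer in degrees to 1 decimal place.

To cancel the current, the upstream component of the athlete's velocity must equal the flow: 1.1 sin θ = 0.9.
sin θ = 0.9 / 1.1 = 0.8182.
θ = arcsin(0.8182) = 54.903°.

54.9°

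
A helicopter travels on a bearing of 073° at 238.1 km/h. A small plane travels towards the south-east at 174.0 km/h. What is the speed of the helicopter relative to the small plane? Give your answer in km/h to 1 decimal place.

219.2 km/h

Taking east as x and north as y: helicopter velocity = (227.696, 69.614) km/h; small plane velocity = (123.037, -123.037) km/h.
Velocity of helicopter relative to small plane = (227.696, 69.614) − (123.037, -123.037) = (104.660, 192.650) km/h.
Magnitude = |(104.660, 192.650)| = 219.244 km/h.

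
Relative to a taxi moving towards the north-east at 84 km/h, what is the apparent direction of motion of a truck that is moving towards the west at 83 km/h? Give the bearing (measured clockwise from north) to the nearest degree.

Taking east as x and north as y: truck velocity = (-83.000, 0.000) km/h; taxi velocity = (59.397, 59.397) km/h.
Velocity of truck relative to taxi = (-83.000, 0.000) − (59.397, 59.397) = (-142.397, -59.397) km/h.
Bearing = atan2(-142.40, -59.40) = 247.36° clockwise from north.

247°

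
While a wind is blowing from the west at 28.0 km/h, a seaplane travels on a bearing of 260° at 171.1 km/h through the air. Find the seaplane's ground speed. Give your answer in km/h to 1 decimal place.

143.6 km/h

Taking east as x and north as y: velocity relative to the air = (-168.501, -29.711) km/h; the air relative to ground = (28.000, 0.000) km/h.
Velocity relative to ground = (-168.501, -29.711) + (28.000, 0.000) = (-140.501, -29.711) km/h.
Speed = |(-140.501, -29.711)| = 143.608 km/h.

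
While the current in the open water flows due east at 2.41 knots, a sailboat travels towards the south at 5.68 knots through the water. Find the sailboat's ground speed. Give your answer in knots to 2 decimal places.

Taking east as x and north as y: velocity relative to the water = (0.000, -5.680) knots; the water relative to ground = (2.410, 0.000) knots.
Velocity relative to ground = (0.000, -5.680) + (2.410, 0.000) = (2.410, -5.680) knots.
Speed = |(2.410, -5.680)| = 6.170 knots.

6.17 knots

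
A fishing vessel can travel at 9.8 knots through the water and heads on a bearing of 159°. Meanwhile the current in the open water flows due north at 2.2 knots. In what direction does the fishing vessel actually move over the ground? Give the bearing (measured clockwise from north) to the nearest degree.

153°

Taking east as x and north as y: velocity relative to the water = (3.512, -9.149) knots; the water relative to ground = (0.000, 2.200) knots.
Velocity relative to ground = (3.512, -9.149) + (0.000, 2.200) = (3.512, -6.949) knots.
Bearing = atan2(3.51, -6.95) = 153.19° clockwise from north.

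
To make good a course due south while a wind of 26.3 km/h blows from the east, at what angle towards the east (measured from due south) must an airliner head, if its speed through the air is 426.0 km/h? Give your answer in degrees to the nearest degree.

The wind pushes perpendicular to the desired track; the heading must have a component into the wind equal to 26.3 km/h: 426.0 sin θ = 26.3.
sin θ = 0.0617, so θ = 3.540°.

4°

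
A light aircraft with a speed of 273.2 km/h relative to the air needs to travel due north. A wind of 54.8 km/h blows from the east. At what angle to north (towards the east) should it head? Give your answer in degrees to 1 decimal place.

11.6°

The wind pushes perpendicular to the desired track; the heading must have a component into the wind equal to 54.8 km/h: 273.2 sin θ = 54.8.
sin θ = 0.2006, so θ = 11.571°.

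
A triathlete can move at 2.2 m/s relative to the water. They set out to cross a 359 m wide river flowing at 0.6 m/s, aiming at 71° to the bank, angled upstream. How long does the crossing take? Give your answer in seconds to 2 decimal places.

The component of the triathlete's velocity perpendicular to the bank is 2.2 × sin 71° = 2.080 m/s.
The current is parallel to the bank, so it does not affect the crossing time.
Time = 359 / 2.080 = 172.584 s.

172.58 s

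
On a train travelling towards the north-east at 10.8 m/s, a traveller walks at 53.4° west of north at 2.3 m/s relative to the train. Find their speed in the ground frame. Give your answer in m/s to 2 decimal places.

10.71 m/s

Taking east as x and north as y: train velocity = (7.637, 7.637) m/s; traveller velocity relative to train = (-1.846, 1.371) m/s.
Velocity relative to ground = (7.637, 7.637) + (-1.846, 1.371) = (5.790, 9.008) m/s.
Speed = |(5.790, 9.008)| = 10.709 m/s.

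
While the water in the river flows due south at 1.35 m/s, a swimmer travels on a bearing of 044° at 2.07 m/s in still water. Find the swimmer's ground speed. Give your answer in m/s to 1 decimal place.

Taking east as x and north as y: velocity relative to the water = (1.438, 1.489) m/s; the water relative to ground = (0.000, -1.350) m/s.
Velocity relative to ground = (1.438, 1.489) + (0.000, -1.350) = (1.438, 0.139) m/s.
Speed = |(1.438, 0.139)| = 1.445 m/s.

1.4 m/s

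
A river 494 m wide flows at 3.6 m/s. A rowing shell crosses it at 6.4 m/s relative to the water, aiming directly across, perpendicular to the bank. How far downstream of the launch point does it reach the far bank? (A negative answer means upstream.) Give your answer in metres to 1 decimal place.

277.9 m

Perpendicular speed = 6.400 m/s; crossing time = 494 / 6.400 = 77.188 s.
Net downstream speed = 3.600 m/s.
Drift = 3.600 × 77.188 = 277.875 m (downstream).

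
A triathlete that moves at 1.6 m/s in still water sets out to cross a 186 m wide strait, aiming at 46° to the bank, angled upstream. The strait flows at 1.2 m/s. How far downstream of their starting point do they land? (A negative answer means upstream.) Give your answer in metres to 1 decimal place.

Perpendicular speed = 1.151 m/s; crossing time = 186 / 1.151 = 161.607 s.
Net downstream speed = 0.089 m/s.
Drift = 0.089 × 161.607 = 14.310 m (downstream).

14.3 m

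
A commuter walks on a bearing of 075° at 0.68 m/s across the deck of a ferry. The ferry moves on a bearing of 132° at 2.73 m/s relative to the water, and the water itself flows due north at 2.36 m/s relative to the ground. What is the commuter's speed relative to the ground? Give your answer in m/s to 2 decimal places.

In east/north components (m/s): commuter relative to ferry = (0.657, 0.176); ferry relative to water = (2.029, -1.827); water relative to ground = (0.000, 2.360).
Sum = (2.686, 0.709) m/s.
Speed = |(2.686, 0.709)| = 2.778 m/s.

2.78 m/s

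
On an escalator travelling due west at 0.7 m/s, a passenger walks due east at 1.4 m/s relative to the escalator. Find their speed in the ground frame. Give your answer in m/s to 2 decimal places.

0.70 m/s

Taking east as x and north as y: escalator velocity = (-0.700, 0.000) m/s; passenger velocity relative to escalator = (1.400, 0.000) m/s.
Velocity relative to ground = (-0.700, 0.000) + (1.400, 0.000) = (0.700, 0.000) m/s.
Speed = |(0.700, 0.000)| = 0.700 m/s.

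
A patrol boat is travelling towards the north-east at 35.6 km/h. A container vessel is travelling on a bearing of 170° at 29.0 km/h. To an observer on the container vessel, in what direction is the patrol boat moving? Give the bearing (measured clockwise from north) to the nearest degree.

Taking east as x and north as y: patrol boat velocity = (25.173, 25.173) km/h; container vessel velocity = (5.036, -28.559) km/h.
Velocity of patrol boat relative to container vessel = (25.173, 25.173) − (5.036, -28.559) = (20.137, 53.732) km/h.
Bearing = atan2(20.14, 53.73) = 20.54° clockwise from north.

021°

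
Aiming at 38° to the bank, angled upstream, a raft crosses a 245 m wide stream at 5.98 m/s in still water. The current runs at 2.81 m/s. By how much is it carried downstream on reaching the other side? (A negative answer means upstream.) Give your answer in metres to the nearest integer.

-127 m

Perpendicular speed = 3.682 m/s; crossing time = 245 / 3.682 = 66.546 s.
Net downstream speed = -1.902 m/s.
Drift = -1.902 × 66.546 = -126.591 m (upstream).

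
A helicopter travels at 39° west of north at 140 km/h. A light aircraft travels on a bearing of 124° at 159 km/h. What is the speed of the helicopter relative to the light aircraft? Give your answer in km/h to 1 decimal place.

Taking east as x and north as y: helicopter velocity = (-88.105, 108.800) km/h; light aircraft velocity = (131.817, -88.912) km/h.
Velocity of helicopter relative to light aircraft = (-88.105, 108.800) − (131.817, -88.912) = (-219.922, 197.712) km/h.
Magnitude = |(-219.922, 197.712)| = 295.729 km/h.

295.7 km/h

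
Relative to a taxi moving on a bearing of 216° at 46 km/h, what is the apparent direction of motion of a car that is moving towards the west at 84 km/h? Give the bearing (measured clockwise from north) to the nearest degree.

303°

Taking east as x and north as y: car velocity = (-84.000, 0.000) km/h; taxi velocity = (-27.038, -37.215) km/h.
Velocity of car relative to taxi = (-84.000, 0.000) − (-27.038, -37.215) = (-56.962, 37.215) km/h.
Bearing = atan2(-56.96, 37.21) = 303.16° clockwise from north.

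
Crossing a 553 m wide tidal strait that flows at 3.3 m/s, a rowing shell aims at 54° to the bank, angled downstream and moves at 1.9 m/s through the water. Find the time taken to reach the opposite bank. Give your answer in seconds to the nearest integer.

360 s

The component of the rowing shell's velocity perpendicular to the bank is 1.9 × sin 54° = 1.537 m/s.
Only the cross-stream component determines the crossing time; the current contributes nothing perpendicular to the bank.
Time = 553 / 1.537 = 359.761 s.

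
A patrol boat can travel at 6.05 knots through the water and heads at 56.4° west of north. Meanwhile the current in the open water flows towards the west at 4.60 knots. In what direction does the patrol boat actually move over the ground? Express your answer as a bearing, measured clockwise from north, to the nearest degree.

Taking east as x and north as y: velocity relative to the water = (-5.039, 3.348) knots; the water relative to ground = (-4.600, 0.000) knots.
Velocity relative to ground = (-5.039, 3.348) + (-4.600, 0.000) = (-9.639, 3.348) knots.
Bearing = atan2(-9.64, 3.35) = 289.15° clockwise from north.

289°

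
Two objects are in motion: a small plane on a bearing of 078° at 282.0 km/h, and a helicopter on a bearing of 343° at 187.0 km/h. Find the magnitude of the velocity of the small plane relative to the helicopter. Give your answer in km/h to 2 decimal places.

351.69 km/h

Taking east as x and north as y: small plane velocity = (275.838, 58.631) km/h; helicopter velocity = (-54.674, 178.829) km/h.
Velocity of small plane relative to helicopter = (275.838, 58.631) − (-54.674, 178.829) = (330.511, -120.198) km/h.
Magnitude = |(330.511, -120.198)| = 351.689 km/h.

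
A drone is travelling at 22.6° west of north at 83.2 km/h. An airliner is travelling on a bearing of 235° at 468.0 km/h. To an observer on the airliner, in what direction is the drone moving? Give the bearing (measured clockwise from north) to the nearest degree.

046°

Taking east as x and north as y: drone velocity = (-31.973, 76.811) km/h; airliner velocity = (-383.363, -268.434) km/h.
Velocity of drone relative to airliner = (-31.973, 76.811) − (-383.363, -268.434) = (351.390, 345.245) km/h.
Bearing = atan2(351.39, 345.24) = 45.51° clockwise from north.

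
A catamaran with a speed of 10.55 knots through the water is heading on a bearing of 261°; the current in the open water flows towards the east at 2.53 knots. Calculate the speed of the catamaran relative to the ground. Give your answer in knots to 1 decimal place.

Taking east as x and north as y: velocity relative to the water = (-10.420, -1.650) knots; the water relative to ground = (2.530, 0.000) knots.
Velocity relative to ground = (-10.420, -1.650) + (2.530, 0.000) = (-7.890, -1.650) knots.
Speed = |(-7.890, -1.650)| = 8.061 knots.

8.1 knots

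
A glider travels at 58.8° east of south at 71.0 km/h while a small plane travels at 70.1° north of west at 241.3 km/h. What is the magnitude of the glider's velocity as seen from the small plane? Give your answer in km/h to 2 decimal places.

299.89 km/h

Taking east as x and north as y: glider velocity = (60.731, -36.780) km/h; small plane velocity = (-82.134, 226.892) km/h.
Velocity of glider relative to small plane = (60.731, -36.780) − (-82.134, 226.892) = (142.864, -263.671) km/h.
Magnitude = |(142.864, -263.671)| = 299.888 km/h.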